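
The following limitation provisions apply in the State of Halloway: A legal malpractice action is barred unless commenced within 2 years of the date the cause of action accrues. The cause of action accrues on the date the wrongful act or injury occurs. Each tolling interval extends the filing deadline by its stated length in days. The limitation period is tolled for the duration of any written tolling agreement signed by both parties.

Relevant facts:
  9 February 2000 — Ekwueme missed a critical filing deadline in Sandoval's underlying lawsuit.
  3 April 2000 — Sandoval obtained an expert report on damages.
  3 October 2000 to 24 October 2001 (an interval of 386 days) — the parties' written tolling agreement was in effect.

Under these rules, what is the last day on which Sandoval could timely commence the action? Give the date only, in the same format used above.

2 March 2003

The claim accrued on 9 February 2000, when the wrongful act occurred.
Adding the 2 years base period to 9 February 2000 gives a deadline of 9 February 2002, before any tolling.
The written tolling agreement from 3 October 2000 to 24 October 2001 tolled the period for 386 days, extending the deadline to 2 March 2003.
None of the other events listed affects the running of the period under the stated rules.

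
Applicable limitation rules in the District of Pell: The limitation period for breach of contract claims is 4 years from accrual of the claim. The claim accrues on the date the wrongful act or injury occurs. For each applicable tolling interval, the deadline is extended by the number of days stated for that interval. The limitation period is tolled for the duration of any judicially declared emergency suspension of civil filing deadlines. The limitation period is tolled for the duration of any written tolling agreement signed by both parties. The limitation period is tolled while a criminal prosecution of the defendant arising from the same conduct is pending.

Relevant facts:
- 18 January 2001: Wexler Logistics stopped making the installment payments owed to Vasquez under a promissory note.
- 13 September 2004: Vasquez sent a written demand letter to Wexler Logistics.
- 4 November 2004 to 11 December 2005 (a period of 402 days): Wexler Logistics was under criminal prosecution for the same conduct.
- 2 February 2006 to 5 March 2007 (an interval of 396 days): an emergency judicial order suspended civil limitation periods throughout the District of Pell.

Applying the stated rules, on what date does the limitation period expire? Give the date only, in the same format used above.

27 March 2007

The claim accrued on 18 January 2001, when the wrongful act occurred.
The untolled deadline — 4 years after 18 January 2001 — is 18 January 2005.
The period was tolled for 402 days by the pending criminal prosecution (4 November 2004 to 11 December 2005), pushing the deadline to 24 February 2006.
The emergency suspension of filing deadlines from 2 February 2006 to 5 March 2007 tolled the period for 396 days, extending the deadline to 27 March 2007.
The other events in the timeline have no effect on the limitation period under the stated rules.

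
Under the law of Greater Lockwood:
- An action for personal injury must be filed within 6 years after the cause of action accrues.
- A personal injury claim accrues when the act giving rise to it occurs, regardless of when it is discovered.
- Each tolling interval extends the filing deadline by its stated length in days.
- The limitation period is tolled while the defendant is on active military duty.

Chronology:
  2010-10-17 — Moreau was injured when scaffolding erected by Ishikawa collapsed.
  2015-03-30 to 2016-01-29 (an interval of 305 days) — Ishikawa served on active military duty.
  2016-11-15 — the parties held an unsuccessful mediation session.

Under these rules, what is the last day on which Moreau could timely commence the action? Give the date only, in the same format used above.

2017-08-18

The claim accrued on 2010-10-17, when the wrongful act occurred.
The untolled deadline — 6 years after 2010-10-17 — is 2016-10-17.
The defendant's active military service from 2015-03-30 to 2016-01-29 tolled the period for 305 days, extending the deadline to 2017-08-18.
Nothing else in the chronology tolls or restarts the period.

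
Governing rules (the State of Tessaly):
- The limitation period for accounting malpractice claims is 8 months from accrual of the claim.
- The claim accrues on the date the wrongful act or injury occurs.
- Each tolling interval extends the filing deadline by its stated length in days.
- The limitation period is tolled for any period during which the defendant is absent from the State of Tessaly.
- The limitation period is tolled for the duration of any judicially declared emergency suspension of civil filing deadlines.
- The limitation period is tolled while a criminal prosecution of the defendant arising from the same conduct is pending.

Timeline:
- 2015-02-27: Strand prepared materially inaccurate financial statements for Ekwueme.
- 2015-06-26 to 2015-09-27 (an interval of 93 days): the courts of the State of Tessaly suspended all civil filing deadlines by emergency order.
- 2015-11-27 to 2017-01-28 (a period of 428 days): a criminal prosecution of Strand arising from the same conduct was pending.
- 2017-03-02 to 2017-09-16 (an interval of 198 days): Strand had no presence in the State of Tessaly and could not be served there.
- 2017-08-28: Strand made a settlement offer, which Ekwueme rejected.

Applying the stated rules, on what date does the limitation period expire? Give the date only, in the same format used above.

The limitation period began to run on 2015-02-27.
Adding the 8 months base period to 2015-02-27 gives a deadline of 2015-10-27, before any tolling.
The emergency suspension of filing deadlines from 2015-06-26 to 2015-09-27 tolled the period for 93 days, extending the deadline to 2016-01-28.
Because the pending criminal prosecution ran from 2015-11-27 to 2017-01-28, the deadline is extended by 428 days to 2017-03-31.
Because the defendant's absence from the jurisdiction ran from 2017-03-02 to 2017-09-16, the deadline is extended by 198 days to 2017-10-15.
None of the other events listed affects the running of the period under the stated rules.

2017-10-15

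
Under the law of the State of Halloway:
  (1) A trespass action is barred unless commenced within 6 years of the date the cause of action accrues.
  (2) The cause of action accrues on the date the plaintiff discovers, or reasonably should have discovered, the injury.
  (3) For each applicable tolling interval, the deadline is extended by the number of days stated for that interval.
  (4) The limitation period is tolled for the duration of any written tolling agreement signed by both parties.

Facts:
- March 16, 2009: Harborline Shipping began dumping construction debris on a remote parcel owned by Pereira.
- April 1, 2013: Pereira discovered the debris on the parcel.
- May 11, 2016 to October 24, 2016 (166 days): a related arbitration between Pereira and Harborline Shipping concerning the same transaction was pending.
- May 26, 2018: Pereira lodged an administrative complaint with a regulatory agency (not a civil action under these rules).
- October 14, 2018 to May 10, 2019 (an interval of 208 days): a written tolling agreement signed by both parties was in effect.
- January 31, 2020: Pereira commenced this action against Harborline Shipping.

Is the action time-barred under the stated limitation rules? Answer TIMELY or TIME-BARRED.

TIME-BARRED

The claim did not accrue until Pereira discovered the injury on April 1, 2013; the March 16, 2009 act date does not start the clock under the stated rule.
The untolled deadline — 6 years after April 1, 2013 — is April 1, 2019.
The period was tolled for 208 days by the written tolling agreement (October 14, 2018 to May 10, 2019), pushing the deadline to October 26, 2019.
Although a pending arbitration ran from May 11, 2016 to October 24, 2016, the stated rules do not make that a tolling event, so it is disregarded.
None of the other events listed affects the running of the period under the stated rules.
Filing on January 31, 2020 missed the October 26, 2019 deadline — the action is time-barred.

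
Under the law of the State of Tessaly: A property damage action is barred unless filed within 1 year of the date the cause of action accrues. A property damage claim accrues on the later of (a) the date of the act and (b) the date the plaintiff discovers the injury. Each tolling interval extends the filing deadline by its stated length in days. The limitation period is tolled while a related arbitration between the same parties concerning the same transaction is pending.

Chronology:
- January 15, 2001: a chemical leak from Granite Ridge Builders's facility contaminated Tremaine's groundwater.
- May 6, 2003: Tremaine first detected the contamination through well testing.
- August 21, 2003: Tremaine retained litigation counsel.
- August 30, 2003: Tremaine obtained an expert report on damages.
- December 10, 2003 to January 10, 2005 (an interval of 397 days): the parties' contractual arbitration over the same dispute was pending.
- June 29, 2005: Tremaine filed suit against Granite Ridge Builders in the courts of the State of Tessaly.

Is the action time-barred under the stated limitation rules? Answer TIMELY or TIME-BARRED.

Taking the later of the act (January 15, 2001) and discovery (May 6, 2003), the claim accrued on May 6, 2003.
Adding the 1 year base period to May 6, 2003 gives a deadline of May 6, 2004, before any tolling.
The period was tolled for 397 days by the pending related arbitration (December 10, 2003 to January 10, 2005), pushing the deadline to June 7, 2005.
The other events in the timeline have no effect on the limitation period under the stated rules.
Filing on June 29, 2005 missed the June 7, 2005 deadline — the action is time-barred.

TIME-BARRED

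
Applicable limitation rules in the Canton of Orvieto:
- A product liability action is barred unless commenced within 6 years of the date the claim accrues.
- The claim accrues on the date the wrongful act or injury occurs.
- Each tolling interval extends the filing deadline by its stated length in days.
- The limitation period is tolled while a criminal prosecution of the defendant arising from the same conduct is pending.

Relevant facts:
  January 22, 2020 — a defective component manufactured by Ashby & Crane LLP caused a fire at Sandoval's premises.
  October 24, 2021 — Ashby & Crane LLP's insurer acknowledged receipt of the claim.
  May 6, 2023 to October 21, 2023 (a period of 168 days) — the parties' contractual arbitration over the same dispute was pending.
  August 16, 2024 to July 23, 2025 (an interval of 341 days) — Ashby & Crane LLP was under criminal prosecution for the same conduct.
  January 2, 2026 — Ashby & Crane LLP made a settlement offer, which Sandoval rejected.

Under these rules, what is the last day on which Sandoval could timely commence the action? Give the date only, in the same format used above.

The limitation period began to run on January 22, 2020.
Adding the 6 years base period to January 22, 2020 gives a deadline of January 22, 2026, before any tolling.
The period was tolled for 341 days by the pending criminal prosecution (August 16, 2024 to July 23, 2025), pushing the deadline to December 29, 2026.
The pending related arbitration from May 6, 2023 to October 21, 2023 does not toll the period, because no stated rule makes a pending arbitration a tolling event.
The other events in the timeline have no effect on the limitation period under the stated rules.

December 29, 2026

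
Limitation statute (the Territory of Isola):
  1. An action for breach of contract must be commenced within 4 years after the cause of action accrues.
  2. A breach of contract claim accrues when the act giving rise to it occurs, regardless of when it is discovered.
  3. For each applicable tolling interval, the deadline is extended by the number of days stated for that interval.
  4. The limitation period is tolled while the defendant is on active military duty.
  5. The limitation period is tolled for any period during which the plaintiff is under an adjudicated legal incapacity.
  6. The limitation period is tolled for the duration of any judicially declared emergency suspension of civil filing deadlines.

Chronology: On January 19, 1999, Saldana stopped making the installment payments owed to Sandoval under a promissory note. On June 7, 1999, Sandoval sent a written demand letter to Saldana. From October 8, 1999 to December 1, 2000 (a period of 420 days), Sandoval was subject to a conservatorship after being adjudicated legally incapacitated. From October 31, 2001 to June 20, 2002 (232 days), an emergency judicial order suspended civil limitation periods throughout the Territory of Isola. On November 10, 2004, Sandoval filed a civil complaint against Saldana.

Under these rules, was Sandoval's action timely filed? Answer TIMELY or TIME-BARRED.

The cause of action accrued on January 19, 1999, the date of the act.
4 years from January 19, 1999 is January 19, 2003.
The plaintiff's legal incapacity from October 8, 1999 to December 1, 2000 tolled the period for 420 days, extending the deadline to March 14, 2004.
The emergency suspension of filing deadlines from October 31, 2001 to June 20, 2002 tolled the period for 232 days, extending the deadline to November 1, 2004.
Nothing else in the chronology tolls or restarts the period.
Sandoval filed on November 10, 2004, after the November 1, 2004 deadline, so the action is time-barred.

TIME-BARRED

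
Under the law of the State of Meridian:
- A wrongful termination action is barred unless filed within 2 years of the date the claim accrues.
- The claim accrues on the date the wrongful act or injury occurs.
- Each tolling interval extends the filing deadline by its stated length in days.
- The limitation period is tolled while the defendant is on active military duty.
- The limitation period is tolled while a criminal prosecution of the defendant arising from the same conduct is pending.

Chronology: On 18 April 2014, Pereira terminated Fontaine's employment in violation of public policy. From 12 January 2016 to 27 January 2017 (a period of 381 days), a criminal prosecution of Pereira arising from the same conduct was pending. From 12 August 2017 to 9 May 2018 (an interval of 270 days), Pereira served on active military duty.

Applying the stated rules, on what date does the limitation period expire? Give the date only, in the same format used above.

4 May 2017

The claim accrued on 18 April 2014, the date of the act.
The untolled deadline — 2 years after 18 April 2014 — is 18 April 2016.
Because the pending criminal prosecution ran from 12 January 2016 to 27 January 2017, the deadline is extended by 381 days to 4 May 2017.
By the time the defendant's active military service began on 12 August 2017, the limitation period had already expired on 4 May 2017; that interval cannot revive it.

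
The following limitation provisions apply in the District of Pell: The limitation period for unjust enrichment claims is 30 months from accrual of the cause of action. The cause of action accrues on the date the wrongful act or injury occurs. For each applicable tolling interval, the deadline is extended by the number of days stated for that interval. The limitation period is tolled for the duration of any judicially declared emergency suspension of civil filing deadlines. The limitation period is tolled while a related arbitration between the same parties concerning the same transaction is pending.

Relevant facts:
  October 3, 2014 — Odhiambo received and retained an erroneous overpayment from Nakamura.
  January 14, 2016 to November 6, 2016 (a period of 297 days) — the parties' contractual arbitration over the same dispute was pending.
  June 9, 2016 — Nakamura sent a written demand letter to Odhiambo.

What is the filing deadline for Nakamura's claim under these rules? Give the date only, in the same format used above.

The limitation period began to run on October 3, 2014.
Adding the 30 months base period to October 3, 2014 gives a deadline of April 3, 2017, before any tolling.
The period was tolled for 297 days by the pending related arbitration (January 14, 2016 to November 6, 2016), pushing the deadline to January 25, 2018.
The other events in the timeline have no effect on the limitation period under the stated rules.

January 25, 2018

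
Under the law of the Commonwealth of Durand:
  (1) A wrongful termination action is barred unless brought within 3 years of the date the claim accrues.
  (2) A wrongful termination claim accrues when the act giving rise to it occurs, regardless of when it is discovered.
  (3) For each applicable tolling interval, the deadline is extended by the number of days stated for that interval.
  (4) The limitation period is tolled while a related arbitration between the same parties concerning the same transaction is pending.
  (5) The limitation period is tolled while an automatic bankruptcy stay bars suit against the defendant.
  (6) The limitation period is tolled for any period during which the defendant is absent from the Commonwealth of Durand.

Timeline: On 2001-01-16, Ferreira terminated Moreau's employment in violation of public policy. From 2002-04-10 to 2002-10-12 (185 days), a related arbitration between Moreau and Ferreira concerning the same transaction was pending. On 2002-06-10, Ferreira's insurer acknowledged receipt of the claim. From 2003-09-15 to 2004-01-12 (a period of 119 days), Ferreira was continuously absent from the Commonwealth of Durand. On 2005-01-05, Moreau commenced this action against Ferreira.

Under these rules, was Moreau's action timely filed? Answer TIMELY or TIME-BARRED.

TIME-BARRED

The limitation period began to run on 2001-01-16.
3 years from 2001-01-16 is 2004-01-16.
Because the pending related arbitration ran from 2002-04-10 to 2002-10-12, the deadline is extended by 185 days to 2004-07-19.
Because the defendant's absence from the jurisdiction ran from 2003-09-15 to 2004-01-12, the deadline is extended by 119 days to 2004-11-15.
Nothing else in the chronology tolls or restarts the period.
Filing on 2005-01-05 missed the 2004-11-15 deadline — the action is time-barred.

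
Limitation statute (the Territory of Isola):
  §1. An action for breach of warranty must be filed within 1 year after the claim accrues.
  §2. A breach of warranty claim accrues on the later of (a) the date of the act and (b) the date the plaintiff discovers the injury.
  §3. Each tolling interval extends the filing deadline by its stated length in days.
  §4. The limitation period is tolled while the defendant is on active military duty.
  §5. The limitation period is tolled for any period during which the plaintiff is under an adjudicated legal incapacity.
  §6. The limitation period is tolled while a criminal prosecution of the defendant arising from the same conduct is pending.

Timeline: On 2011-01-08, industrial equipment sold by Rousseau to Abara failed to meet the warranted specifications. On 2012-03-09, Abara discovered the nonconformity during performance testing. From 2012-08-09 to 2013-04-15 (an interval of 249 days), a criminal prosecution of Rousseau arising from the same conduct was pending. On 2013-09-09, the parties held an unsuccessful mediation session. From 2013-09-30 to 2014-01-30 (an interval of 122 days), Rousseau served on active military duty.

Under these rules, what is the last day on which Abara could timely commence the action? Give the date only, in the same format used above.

Because discovery on 2012-03-09 post-dates the 2011-01-08 act, accrual under the later-of rule falls on 2012-03-09.
The untolled deadline — 1 year after 2012-03-09 — is 2013-03-09.
The pending criminal prosecution from 2012-08-09 to 2013-04-15 tolled the period for 249 days, extending the deadline to 2013-11-13.
The defendant's active military service from 2013-09-30 to 2014-01-30 tolled the period for 122 days, extending the deadline to 2014-03-15.
The other events in the timeline have no effect on the limitation period under the stated rules.

2014-03-15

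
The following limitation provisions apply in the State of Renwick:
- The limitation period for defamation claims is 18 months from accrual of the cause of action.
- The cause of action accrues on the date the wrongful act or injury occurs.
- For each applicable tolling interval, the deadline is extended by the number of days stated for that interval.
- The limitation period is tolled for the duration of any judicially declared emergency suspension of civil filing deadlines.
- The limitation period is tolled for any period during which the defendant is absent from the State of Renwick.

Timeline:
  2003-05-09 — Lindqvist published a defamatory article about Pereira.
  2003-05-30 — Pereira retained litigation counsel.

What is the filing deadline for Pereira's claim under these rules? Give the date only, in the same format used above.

2004-11-09

The cause of action accrued on 2003-05-09, the date of the act.
Adding the 18 months base period to 2003-05-09 gives a deadline of 2004-11-09, before any tolling.
Nothing else in the chronology tolls or restarts the period.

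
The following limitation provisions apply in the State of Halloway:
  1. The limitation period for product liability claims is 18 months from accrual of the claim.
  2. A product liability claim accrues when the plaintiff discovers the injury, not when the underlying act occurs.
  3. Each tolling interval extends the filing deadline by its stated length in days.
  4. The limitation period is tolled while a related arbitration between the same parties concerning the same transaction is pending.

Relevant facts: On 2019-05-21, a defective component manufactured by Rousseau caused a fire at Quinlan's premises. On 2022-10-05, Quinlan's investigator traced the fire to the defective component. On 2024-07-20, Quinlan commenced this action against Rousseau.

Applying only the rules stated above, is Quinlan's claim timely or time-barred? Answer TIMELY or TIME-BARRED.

TIME-BARRED

Under the discovery rule, the claim accrued on 2022-10-05, when Quinlan discovered the injury — not on the 2019-05-21 date of the underlying act.
The untolled deadline — 18 months after 2022-10-05 — is 2024-04-05.
Quinlan filed on 2024-07-20, after the 2024-04-05 deadline, so the action is time-barred.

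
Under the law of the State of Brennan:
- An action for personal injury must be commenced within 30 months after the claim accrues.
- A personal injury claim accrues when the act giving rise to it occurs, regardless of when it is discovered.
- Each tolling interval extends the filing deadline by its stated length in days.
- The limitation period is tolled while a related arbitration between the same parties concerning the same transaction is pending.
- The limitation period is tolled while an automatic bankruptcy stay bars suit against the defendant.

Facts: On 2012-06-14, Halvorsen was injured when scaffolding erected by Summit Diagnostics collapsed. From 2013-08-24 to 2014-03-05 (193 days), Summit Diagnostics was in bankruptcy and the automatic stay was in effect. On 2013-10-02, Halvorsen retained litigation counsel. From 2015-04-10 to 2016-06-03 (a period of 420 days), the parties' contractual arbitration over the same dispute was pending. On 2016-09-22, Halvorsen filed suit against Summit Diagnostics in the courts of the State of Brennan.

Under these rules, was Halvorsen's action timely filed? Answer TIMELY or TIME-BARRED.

The claim accrued on 2012-06-14, the date of the act.
Adding the 30 months base period to 2012-06-14 gives a deadline of 2014-12-14, before any tolling.
The automatic bankruptcy stay from 2013-08-24 to 2014-03-05 tolled the period for 193 days, extending the deadline to 2015-06-25.
The period was tolled for 420 days by the pending related arbitration (2015-04-10 to 2016-06-03), pushing the deadline to 2016-08-18.
None of the other events listed affects the running of the period under the stated rules.
Filing on 2016-09-22 missed the 2016-08-18 deadline — the action is time-barred.

TIME-BARRED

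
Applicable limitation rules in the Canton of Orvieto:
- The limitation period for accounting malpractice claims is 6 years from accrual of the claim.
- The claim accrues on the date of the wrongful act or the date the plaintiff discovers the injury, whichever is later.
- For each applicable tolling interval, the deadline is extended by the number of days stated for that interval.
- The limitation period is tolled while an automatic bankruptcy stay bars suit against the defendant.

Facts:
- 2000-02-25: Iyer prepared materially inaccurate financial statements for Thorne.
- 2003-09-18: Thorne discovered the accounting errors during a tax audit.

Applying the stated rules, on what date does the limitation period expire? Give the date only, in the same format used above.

2009-09-18

The claim accrued on 2003-09-18 — the later of the 2000-02-25 act and the 2003-09-18 discovery.
Adding the 6 years base period to 2003-09-18 gives a deadline of 2009-09-18, before any tolling.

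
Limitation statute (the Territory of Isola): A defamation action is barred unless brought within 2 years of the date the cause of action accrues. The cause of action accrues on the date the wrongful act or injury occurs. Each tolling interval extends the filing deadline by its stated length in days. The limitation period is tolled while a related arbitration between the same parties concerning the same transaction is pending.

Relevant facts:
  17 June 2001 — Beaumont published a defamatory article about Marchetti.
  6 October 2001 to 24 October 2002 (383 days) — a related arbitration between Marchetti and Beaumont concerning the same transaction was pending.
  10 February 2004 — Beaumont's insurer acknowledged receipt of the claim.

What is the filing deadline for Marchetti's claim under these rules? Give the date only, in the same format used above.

4 July 2004

The limitation period began to run on 17 June 2001.
Adding the 2 years base period to 17 June 2001 gives a deadline of 17 June 2003, before any tolling.
The pending related arbitration from 6 October 2001 to 24 October 2002 tolled the period for 383 days, extending the deadline to 4 July 2004.
Nothing else in the chronology tolls or restarts the period.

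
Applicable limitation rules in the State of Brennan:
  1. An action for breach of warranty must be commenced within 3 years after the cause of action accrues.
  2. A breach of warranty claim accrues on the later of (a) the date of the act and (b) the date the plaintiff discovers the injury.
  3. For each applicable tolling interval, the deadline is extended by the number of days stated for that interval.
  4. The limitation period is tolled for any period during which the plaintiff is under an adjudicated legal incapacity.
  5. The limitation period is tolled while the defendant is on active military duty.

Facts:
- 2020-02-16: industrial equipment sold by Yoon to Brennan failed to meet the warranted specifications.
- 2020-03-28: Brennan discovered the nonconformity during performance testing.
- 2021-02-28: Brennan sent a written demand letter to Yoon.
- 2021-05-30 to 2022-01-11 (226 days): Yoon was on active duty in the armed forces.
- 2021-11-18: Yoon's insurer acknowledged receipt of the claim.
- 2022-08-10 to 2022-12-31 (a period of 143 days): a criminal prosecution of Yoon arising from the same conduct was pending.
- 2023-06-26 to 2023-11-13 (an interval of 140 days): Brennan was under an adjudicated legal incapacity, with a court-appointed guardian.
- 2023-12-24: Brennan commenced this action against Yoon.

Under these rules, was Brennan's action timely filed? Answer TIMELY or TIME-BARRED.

TIMELY

The claim accrued on 2020-03-28 — the later of the 2020-02-16 act and the 2020-03-28 discovery.
The untolled deadline — 3 years after 2020-03-28 — is 2023-03-28.
Because the defendant's active military service ran from 2021-05-30 to 2022-01-11, the deadline is extended by 226 days to 2023-11-09.
The plaintiff's legal incapacity from 2023-06-26 to 2023-11-13 tolled the period for 140 days, extending the deadline to 2024-03-28.
The pending criminal prosecution from 2022-08-10 to 2022-12-31 does not toll the period, because no stated rule makes a criminal prosecution a tolling event.
None of the other events listed affects the running of the period under the stated rules.
Brennan filed on 2023-12-24, before the 2024-03-28 deadline, so the action is timely.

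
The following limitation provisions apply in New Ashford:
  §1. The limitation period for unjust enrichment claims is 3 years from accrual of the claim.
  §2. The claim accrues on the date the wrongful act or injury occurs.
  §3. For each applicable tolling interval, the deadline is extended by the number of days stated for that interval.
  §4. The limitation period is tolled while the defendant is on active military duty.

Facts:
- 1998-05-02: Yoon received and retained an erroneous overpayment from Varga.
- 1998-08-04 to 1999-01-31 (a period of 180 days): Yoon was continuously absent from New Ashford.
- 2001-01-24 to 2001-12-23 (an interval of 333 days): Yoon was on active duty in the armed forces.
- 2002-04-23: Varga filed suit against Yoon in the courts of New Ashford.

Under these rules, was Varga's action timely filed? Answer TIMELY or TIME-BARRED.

TIME-BARRED

The limitation period began to run on 1998-05-02.
Adding the 3 years base period to 1998-05-02 gives a deadline of 2001-05-02, before any tolling.
The defendant's active military service from 2001-01-24 to 2001-12-23 tolled the period for 333 days, extending the deadline to 2002-03-31.
The defendant's absence from the jurisdiction from 1998-08-04 to 1999-01-31 does not toll the period, because no stated rule makes the defendant's absence a tolling event.
The 2002-04-23 filing falls after the 2002-03-31 deadline; the claim is time-barred.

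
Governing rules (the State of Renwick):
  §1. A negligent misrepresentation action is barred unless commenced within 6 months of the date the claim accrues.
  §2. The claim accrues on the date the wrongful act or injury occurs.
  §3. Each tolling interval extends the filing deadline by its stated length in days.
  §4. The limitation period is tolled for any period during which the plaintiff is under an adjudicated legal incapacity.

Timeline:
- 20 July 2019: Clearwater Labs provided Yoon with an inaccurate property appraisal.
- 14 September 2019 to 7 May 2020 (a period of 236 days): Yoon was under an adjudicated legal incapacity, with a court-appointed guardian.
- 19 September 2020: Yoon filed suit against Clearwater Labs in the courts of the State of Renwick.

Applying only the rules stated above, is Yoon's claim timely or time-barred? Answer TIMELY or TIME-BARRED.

TIME-BARRED

The claim accrued on 20 July 2019, when the wrongful act occurred.
Adding the 6 months base period to 20 July 2019 gives a deadline of 20 January 2020, before any tolling.
The plaintiff's legal incapacity from 14 September 2019 to 7 May 2020 tolled the period for 236 days, extending the deadline to 12 September 2020.
The 19 September 2020 filing falls after the 12 September 2020 deadline; the claim is time-barred.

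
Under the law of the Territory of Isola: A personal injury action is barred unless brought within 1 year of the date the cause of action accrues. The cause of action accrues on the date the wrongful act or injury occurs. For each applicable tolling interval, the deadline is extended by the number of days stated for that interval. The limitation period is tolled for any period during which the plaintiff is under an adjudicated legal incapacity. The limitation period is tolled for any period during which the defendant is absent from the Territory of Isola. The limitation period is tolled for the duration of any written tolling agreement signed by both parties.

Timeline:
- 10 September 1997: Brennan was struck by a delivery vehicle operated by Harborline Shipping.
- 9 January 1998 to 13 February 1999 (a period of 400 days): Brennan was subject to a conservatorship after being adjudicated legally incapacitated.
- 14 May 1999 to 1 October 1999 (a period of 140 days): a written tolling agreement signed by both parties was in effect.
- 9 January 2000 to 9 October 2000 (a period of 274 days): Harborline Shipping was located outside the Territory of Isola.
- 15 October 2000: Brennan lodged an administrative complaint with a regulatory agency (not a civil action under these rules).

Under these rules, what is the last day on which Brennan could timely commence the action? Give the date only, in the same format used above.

2 December 2000

The claim accrued on 10 September 1997, when the wrongful act occurred.
Adding the 1 year base period to 10 September 1997 gives a deadline of 10 September 1998, before any tolling.
The plaintiff's legal incapacity from 9 January 1998 to 13 February 1999 tolled the period for 400 days, extending the deadline to 15 October 1999.
Because the written tolling agreement ran from 14 May 1999 to 1 October 1999, the deadline is extended by 140 days to 3 March 2000.
Because the defendant's absence from the jurisdiction ran from 9 January 2000 to 9 October 2000, the deadline is extended by 274 days to 2 December 2000.
None of the other events listed affects the running of the period under the stated rules.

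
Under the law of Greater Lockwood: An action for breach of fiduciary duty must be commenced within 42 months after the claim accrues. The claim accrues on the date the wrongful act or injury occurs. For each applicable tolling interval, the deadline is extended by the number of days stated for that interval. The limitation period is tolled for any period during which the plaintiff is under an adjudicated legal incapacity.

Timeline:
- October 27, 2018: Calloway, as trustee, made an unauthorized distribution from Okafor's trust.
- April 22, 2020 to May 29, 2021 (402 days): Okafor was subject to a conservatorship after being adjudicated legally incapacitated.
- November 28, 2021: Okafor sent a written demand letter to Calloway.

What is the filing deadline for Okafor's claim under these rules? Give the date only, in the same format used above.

The limitation period began to run on October 27, 2018.
The untolled deadline — 42 months after October 27, 2018 — is April 27, 2022.
Because the plaintiff's legal incapacity ran from April 22, 2020 to May 29, 2021, the deadline is extended by 402 days to June 3, 2023.
Nothing else in the chronology tolls or restarts the period.

June 3, 2023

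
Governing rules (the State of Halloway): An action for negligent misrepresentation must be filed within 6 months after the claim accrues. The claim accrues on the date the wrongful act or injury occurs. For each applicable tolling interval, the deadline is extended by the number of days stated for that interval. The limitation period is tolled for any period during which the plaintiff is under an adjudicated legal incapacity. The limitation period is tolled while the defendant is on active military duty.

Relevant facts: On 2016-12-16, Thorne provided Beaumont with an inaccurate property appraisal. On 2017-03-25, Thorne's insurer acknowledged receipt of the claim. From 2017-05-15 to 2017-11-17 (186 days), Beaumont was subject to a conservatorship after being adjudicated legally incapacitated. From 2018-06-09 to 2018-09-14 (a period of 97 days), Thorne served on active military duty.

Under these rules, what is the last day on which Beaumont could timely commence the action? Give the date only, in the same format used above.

2017-12-19

The claim accrued on 2016-12-16, the date of the act.
6 months from 2016-12-16 is 2017-06-16.
The period was tolled for 186 days by the plaintiff's legal incapacity (2017-05-15 to 2017-11-17), pushing the deadline to 2017-12-19.
The defendant's active military service from 2018-06-09 to 2018-09-14 began after the period had already run on 2017-12-19, so it has no tolling effect.
Nothing else in the chronology tolls or restarts the period.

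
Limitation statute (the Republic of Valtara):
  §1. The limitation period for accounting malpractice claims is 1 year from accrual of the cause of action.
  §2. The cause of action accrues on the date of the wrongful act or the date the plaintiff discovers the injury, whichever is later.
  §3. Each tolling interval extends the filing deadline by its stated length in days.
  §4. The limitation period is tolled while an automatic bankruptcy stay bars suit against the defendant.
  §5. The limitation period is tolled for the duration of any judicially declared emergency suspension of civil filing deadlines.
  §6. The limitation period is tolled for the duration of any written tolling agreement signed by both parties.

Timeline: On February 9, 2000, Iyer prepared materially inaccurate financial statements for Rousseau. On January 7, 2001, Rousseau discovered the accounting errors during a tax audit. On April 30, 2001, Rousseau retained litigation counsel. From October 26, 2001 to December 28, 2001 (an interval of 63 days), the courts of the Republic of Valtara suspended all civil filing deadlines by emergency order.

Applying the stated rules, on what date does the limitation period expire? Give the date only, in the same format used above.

March 11, 2002

Taking the later of the act (February 9, 2000) and discovery (January 7, 2001), the claim accrued on January 7, 2001.
1 year from January 7, 2001 is January 7, 2002.
The period was tolled for 63 days by the emergency suspension of filing deadlines (October 26, 2001 to December 28, 2001), pushing the deadline to March 11, 2002.
Nothing else in the chronology tolls or restarts the period.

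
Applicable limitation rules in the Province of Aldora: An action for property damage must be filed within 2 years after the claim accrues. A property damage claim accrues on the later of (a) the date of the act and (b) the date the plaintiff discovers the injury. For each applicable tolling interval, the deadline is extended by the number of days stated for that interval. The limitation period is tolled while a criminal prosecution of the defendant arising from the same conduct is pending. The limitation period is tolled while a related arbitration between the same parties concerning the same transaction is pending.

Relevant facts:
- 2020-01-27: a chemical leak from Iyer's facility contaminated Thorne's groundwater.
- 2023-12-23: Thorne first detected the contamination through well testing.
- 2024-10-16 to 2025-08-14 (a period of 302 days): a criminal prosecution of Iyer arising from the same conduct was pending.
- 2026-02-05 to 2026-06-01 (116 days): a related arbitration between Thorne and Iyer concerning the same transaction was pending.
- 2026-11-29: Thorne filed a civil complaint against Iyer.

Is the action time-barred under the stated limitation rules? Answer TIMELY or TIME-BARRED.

TIMELY

Because discovery on 2023-12-23 post-dates the 2020-01-27 act, accrual under the later-of rule falls on 2023-12-23.
The untolled deadline — 2 years after 2023-12-23 — is 2025-12-23.
The period was tolled for 302 days by the pending criminal prosecution (2024-10-16 to 2025-08-14), pushing the deadline to 2026-10-21.
The pending related arbitration from 2026-02-05 to 2026-06-01 tolled the period for 116 days, extending the deadline to 2027-02-14.
Thorne filed on 2026-11-29, before the 2027-02-14 deadline, so the action is timely.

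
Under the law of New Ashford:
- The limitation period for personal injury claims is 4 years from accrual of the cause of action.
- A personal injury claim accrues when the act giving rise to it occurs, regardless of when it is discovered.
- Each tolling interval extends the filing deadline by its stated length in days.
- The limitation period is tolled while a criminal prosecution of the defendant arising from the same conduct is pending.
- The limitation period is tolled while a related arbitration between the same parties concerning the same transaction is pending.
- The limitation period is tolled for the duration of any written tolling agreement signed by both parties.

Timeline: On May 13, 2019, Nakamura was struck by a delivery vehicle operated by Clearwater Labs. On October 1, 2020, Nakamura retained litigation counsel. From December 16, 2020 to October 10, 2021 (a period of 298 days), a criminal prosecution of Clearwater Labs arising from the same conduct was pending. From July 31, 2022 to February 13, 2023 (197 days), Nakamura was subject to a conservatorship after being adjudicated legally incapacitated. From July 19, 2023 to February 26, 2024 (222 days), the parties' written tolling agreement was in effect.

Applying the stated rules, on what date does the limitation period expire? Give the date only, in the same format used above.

The limitation period began to run on May 13, 2019.
4 years from May 13, 2019 is May 13, 2023.
Because the pending criminal prosecution ran from December 16, 2020 to October 10, 2021, the deadline is extended by 298 days to March 6, 2024.
The period was tolled for 222 days by the written tolling agreement (July 19, 2023 to February 26, 2024), pushing the deadline to October 14, 2024.
The plaintiff's legal incapacity from July 31, 2022 to February 13, 2023 does not toll the period, because no stated rule makes the plaintiff's incapacity a tolling event.
None of the other events listed affects the running of the period under the stated rules.

October 14, 2024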